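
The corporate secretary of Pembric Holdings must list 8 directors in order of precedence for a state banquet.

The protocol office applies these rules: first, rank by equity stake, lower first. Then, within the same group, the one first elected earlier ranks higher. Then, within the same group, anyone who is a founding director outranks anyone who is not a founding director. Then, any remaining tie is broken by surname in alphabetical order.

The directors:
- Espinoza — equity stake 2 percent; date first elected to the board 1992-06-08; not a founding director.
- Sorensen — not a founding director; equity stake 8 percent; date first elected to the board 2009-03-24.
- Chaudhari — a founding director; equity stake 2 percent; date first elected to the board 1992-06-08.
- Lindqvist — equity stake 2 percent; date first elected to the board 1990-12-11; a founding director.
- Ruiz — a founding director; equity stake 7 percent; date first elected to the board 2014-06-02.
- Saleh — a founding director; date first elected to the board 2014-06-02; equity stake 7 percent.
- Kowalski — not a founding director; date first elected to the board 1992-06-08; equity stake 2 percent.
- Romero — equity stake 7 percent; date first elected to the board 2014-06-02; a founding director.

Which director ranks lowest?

By equity stake (lower first): Lindqvist, Chaudhari, Espinoza and Kowalski (each 2 percent); then Romero, Ruiz and Saleh (each 7 percent); then Sorensen (8 percent).
Among Lindqvist, Chaudhari, Espinoza and Kowalski, by date first elected to the board (earlier first): Lindqvist (1990-12-11) before Chaudhari, Espinoza and Kowalski (1992-06-08).
Among Chaudhari, Espinoza and Kowalski, a founding director before not a founding director: Chaudhari (a founding director) before Espinoza and Kowalski (not a founding director).
Among Espinoza and Kowalski, alphabetically by surname: Espinoza before Kowalski.
Romero, Ruiz and Saleh all have date first elected to the board 2014-06-02, so the next rule applies.
Romero, Ruiz and Saleh are each a founding director, so the next rule applies.
Among Romero, Ruiz and Saleh, alphabetically by surname: Romero before Ruiz before Saleh.
Order: Lindqvist, Chaudhari, Espinoza, Kowalski, Romero, Ruiz, Saleh, Sorensen.

Sorensen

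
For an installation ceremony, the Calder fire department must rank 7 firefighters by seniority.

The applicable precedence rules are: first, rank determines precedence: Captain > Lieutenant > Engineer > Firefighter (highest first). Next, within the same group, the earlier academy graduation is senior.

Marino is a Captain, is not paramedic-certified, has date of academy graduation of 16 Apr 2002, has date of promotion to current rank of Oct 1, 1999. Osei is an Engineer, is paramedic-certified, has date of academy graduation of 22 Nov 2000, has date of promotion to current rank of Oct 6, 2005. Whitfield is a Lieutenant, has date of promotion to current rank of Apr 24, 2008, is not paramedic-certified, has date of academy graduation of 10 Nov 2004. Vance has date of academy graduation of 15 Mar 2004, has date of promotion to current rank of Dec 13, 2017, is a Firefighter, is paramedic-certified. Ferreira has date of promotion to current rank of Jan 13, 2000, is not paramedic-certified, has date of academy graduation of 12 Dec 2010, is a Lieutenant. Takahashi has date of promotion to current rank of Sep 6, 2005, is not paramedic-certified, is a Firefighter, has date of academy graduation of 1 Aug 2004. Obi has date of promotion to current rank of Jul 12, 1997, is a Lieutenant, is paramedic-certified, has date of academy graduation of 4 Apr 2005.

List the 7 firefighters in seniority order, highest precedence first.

Marino, Whitfield, Obi, Ferreira, Osei, Vance, Takahashi

By rank: Marino (Captain); then Whitfield, Obi and Ferreira (Lieutenant); then Osei (Engineer); then Vance and Takahashi (Firefighter).
Among Whitfield, Obi and Ferreira, by date of academy graduation (earlier first): Whitfield (10 Nov 2004) before Obi (4 Apr 2005) before Ferreira (12 Dec 2010).
Among Vance and Takahashi, by date of academy graduation (earlier first): Vance (15 Mar 2004) before Takahashi (1 Aug 2004).
Full order: Marino, Whitfield, Obi, Ferreira, Osei, Vance, Takahashi.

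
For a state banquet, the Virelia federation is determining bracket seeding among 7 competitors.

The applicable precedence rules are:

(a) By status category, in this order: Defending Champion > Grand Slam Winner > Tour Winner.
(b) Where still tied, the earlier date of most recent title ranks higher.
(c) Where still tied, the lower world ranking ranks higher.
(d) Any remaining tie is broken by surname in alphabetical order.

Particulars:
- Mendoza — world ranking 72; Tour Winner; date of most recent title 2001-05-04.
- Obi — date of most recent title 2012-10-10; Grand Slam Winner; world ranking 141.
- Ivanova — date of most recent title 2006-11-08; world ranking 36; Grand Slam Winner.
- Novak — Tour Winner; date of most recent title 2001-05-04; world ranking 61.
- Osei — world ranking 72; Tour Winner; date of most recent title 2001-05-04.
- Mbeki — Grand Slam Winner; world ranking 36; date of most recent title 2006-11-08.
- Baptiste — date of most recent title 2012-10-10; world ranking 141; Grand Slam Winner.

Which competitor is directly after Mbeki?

Baptiste

By status category: Ivanova, Mbeki, Baptiste and Obi (Grand Slam Winner); then Novak, Mendoza and Osei (Tour Winner).
Among Ivanova, Mbeki, Baptiste and Obi, by date of most recent title (earlier first): Ivanova and Mbeki (2006-11-08) before Baptiste and Obi (2012-10-10).
Ivanova and Mbeki both have world ranking 36, so the next rule applies.
Among Ivanova and Mbeki, alphabetically by surname: Ivanova before Mbeki.
Baptiste and Obi both have world ranking 141, so the next rule applies.
Among Baptiste and Obi, alphabetically by surname: Baptiste before Obi.
Novak, Mendoza and Osei all have date of most recent title 2001-05-04, so the next rule applies.
Among Novak, Mendoza and Osei, by world ranking (lower first): Novak (61) before Mendoza and Osei (72).
Among Mendoza and Osei, alphabetically by surname: Mendoza before Osei.
Order: Ivanova, Mbeki, Baptiste, Obi, Novak, Mendoza, Osei.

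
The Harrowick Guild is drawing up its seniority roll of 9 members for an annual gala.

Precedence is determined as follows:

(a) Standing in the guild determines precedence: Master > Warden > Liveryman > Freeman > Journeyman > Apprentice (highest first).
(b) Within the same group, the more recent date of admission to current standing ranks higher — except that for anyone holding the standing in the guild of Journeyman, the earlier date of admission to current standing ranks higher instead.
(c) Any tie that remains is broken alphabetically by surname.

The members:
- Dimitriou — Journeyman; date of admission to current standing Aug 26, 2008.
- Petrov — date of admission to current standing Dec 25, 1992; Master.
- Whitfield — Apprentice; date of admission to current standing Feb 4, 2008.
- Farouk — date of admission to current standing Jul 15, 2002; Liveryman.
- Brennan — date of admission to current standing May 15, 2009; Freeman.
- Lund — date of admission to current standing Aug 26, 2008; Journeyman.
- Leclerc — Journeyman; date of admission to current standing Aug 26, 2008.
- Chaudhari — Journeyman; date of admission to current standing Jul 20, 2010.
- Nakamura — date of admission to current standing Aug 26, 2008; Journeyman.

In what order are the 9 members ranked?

Petrov, Farouk, Brennan, Dimitriou, Leclerc, Lund, Nakamura, Chaudhari, Whitfield

By standing in the guild: Petrov (Master); then Farouk (Liveryman); then Brennan (Freeman); then Dimitriou, Leclerc, Lund, Nakamura and Chaudhari (Journeyman); then Whitfield (Apprentice).
Among Dimitriou, Leclerc, Lund, Nakamura and Chaudhari, by date of admission to current standing (earlier first) (reversed rule for this group): Dimitriou, Leclerc, Lund and Nakamura (Aug 26, 2008) before Chaudhari (Jul 20, 2010).
Among Dimitriou, Leclerc, Lund and Nakamura, alphabetically by surname: Dimitriou before Leclerc before Lund before Nakamura.
Full order: Petrov, Farouk, Brennan, Dimitriou, Leclerc, Lund, Nakamura, Chaudhari, Whitfield.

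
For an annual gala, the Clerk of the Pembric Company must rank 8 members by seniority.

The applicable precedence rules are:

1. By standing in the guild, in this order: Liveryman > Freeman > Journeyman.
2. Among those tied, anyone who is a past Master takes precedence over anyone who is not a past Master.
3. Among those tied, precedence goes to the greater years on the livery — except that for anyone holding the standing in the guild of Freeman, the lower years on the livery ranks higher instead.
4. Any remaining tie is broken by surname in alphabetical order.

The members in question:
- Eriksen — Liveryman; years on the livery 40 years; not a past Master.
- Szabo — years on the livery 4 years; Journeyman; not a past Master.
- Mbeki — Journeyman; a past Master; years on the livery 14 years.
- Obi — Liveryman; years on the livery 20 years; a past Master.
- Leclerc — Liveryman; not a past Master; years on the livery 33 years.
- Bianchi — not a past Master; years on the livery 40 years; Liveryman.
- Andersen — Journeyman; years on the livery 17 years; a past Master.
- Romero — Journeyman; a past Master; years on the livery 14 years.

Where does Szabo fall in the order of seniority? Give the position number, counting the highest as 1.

By standing in the guild: Obi, Bianchi, Eriksen and Leclerc (Liveryman); then Andersen, Mbeki, Romero and Szabo (Journeyman).
Among Obi, Bianchi, Eriksen and Leclerc, a past Master before not a past Master: Obi (a past Master) before Bianchi, Eriksen and Leclerc (not a past Master).
Among Bianchi, Eriksen and Leclerc, by years on the livery (higher first): Bianchi and Eriksen (40 years) before Leclerc (33 years).
Among Bianchi and Eriksen, alphabetically by surname: Bianchi before Eriksen.
Among Andersen, Mbeki, Romero and Szabo, a past Master before not a past Master: Andersen, Mbeki and Romero (a past Master) before Szabo (not a past Master).
Among Andersen, Mbeki and Romero, by years on the livery (higher first): Andersen (17 years) before Mbeki and Romero (14 years).
Among Mbeki and Romero, alphabetically by surname: Mbeki before Romero.
Order: Obi, Bianchi, Eriksen, Leclerc, Andersen, Mbeki, Romero, Szabo. So position 8.

8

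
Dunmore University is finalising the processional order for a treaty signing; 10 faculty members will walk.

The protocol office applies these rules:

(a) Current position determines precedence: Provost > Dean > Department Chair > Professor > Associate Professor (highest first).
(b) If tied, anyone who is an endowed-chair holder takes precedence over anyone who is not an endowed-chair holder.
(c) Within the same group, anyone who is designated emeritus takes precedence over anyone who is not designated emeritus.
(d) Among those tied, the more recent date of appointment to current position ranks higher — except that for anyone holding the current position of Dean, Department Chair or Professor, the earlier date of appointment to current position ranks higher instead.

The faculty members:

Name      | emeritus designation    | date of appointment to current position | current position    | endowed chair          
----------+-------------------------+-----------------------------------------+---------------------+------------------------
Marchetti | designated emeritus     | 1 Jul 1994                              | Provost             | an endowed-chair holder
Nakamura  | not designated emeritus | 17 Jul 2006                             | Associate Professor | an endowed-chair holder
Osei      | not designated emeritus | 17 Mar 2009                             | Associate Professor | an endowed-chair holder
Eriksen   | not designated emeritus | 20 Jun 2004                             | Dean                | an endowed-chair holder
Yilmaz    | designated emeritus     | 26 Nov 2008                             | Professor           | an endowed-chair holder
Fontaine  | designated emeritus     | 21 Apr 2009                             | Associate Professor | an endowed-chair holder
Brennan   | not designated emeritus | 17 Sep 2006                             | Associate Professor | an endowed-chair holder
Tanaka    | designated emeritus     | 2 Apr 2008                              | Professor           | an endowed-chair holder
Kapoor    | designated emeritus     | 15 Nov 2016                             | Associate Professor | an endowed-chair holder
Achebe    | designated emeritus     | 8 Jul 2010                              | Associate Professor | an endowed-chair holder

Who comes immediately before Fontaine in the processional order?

Achebe

By current position: Marchetti (Provost); then Eriksen (Dean); then Tanaka and Yilmaz (Professor); then Kapoor, Achebe, Fontaine, Osei, Brennan and Nakamura (Associate Professor).
Tanaka and Yilmaz are each an endowed-chair holder, so the next rule applies.
Tanaka and Yilmaz are each designated emeritus, so the next rule applies.
Among Tanaka and Yilmaz, by date of appointment to current position (earlier first) (reversed rule for this group): Tanaka (2 Apr 2008) before Yilmaz (26 Nov 2008).
Kapoor, Achebe, Fontaine, Osei, Brennan and Nakamura are each an endowed-chair holder, so the next rule applies.
Among Kapoor, Achebe, Fontaine, Osei, Brennan and Nakamura, designated emeritus before not designated emeritus: Kapoor, Achebe and Fontaine (designated emeritus) before Osei, Brennan and Nakamura (not designated emeritus).
Among Kapoor, Achebe and Fontaine, by date of appointment to current position (later first): Kapoor (15 Nov 2016) before Achebe (8 Jul 2010) before Fontaine (21 Apr 2009).
Among Osei, Brennan and Nakamura, by date of appointment to current position (later first): Osei (17 Mar 2009) before Brennan (17 Sep 2006) before Nakamura (17 Jul 2006).
Order: Marchetti, Eriksen, Tanaka, Yilmaz, Kapoor, Achebe, Fontaine, Osei, Brennan, Nakamura.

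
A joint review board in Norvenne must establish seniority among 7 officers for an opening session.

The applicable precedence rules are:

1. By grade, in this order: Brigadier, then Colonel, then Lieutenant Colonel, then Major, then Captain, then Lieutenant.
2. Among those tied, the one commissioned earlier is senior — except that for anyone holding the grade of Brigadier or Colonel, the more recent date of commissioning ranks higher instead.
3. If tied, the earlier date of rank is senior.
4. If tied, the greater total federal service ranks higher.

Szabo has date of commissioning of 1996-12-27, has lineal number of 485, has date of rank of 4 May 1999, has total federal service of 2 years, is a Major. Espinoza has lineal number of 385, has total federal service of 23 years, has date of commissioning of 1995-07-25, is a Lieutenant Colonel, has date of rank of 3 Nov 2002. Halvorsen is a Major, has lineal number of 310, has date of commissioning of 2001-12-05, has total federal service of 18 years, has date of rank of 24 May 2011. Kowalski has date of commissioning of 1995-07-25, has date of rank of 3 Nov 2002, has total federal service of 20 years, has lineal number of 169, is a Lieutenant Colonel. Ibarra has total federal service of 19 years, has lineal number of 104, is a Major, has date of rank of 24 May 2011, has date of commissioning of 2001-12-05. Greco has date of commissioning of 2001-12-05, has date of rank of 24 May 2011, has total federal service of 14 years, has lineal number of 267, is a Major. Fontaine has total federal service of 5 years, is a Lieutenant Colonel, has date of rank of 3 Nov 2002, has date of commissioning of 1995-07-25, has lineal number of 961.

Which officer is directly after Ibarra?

By grade: Espinoza, Kowalski and Fontaine (Lieutenant Colonel); then Szabo, Ibarra, Halvorsen and Greco (Major).
Espinoza, Kowalski and Fontaine all have date of commissioning 1995-07-25, so the next rule applies.
Espinoza, Kowalski and Fontaine all have date of rank 3 Nov 2002, so the next rule applies.
Among Espinoza, Kowalski and Fontaine, by total federal service (higher first): Espinoza (23 years) before Kowalski (20 years) before Fontaine (5 years).
Among Szabo, Ibarra, Halvorsen and Greco, by date of commissioning (earlier first): Szabo (1996-12-27) before Ibarra, Halvorsen and Greco (2001-12-05).
Ibarra, Halvorsen and Greco all have date of rank 24 May 2011, so the next rule applies.
Among Ibarra, Halvorsen and Greco, by total federal service (higher first): Ibarra (19 years) before Halvorsen (18 years) before Greco (14 years).
Order: Espinoza, Kowalski, Fontaine, Szabo, Ibarra, Halvorsen, Greco.

Halvorsen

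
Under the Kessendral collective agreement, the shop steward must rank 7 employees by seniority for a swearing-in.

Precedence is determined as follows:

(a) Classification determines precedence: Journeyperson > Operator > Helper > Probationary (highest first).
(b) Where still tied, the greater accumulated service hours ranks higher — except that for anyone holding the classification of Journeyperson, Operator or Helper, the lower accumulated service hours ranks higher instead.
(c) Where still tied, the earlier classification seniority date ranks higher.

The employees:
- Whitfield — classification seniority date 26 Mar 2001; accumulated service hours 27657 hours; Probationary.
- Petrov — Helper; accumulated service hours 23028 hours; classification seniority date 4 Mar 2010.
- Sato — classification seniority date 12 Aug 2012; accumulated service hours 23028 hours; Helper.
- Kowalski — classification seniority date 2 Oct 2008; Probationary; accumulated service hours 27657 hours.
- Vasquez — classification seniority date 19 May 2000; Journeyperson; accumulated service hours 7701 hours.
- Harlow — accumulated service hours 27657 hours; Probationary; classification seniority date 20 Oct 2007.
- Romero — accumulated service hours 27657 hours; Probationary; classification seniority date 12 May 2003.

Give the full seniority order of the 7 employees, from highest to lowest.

By classification: Vasquez (Journeyperson); then Petrov and Sato (Helper); then Whitfield, Romero, Harlow and Kowalski (Probationary).
Petrov and Sato both have accumulated service hours 23028 hours, so the next rule applies.
Among Petrov and Sato, by classification seniority date (earlier first): Petrov (4 Mar 2010) before Sato (12 Aug 2012).
Whitfield, Romero, Harlow and Kowalski all have accumulated service hours 27657 hours, so the next rule applies.
Among Whitfield, Romero, Harlow and Kowalski, by classification seniority date (earlier first): Whitfield (26 Mar 2001) before Romero (12 May 2003) before Harlow (20 Oct 2007) before Kowalski (2 Oct 2008).
Full order: Vasquez, Petrov, Sato, Whitfield, Romero, Harlow, Kowalski.

Vasquez, Petrov, Sato, Whitfield, Romero, Harlow, Kowalski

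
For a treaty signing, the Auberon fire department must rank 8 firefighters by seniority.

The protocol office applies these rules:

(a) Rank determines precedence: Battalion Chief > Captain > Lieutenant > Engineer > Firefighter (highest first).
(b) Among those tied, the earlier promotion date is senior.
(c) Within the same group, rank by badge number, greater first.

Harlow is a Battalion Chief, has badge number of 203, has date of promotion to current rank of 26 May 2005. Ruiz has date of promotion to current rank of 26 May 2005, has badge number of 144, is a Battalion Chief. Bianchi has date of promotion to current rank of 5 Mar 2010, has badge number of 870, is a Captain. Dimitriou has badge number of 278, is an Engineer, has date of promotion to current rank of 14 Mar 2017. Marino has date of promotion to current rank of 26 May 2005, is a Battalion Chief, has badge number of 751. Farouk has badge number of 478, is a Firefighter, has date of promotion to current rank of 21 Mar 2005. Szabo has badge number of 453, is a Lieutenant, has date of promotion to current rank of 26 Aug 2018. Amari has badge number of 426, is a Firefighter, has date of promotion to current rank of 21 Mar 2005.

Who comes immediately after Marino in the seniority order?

By rank: Marino, Harlow and Ruiz (Battalion Chief); then Bianchi (Captain); then Szabo (Lieutenant); then Dimitriou (Engineer); then Farouk and Amari (Firefighter).
Marino, Harlow and Ruiz all have date of promotion to current rank 26 May 2005, so the next rule applies.
Among Marino, Harlow and Ruiz, by badge number (higher first): Marino (751) before Harlow (203) before Ruiz (144).
Farouk and Amari both have date of promotion to current rank 21 Mar 2005, so the next rule applies.
Among Farouk and Amari, by badge number (higher first): Farouk (478) before Amari (426).
Order: Marino, Harlow, Ruiz, Bianchi, Szabo, Dimitriou, Farouk, Amari.

Harlow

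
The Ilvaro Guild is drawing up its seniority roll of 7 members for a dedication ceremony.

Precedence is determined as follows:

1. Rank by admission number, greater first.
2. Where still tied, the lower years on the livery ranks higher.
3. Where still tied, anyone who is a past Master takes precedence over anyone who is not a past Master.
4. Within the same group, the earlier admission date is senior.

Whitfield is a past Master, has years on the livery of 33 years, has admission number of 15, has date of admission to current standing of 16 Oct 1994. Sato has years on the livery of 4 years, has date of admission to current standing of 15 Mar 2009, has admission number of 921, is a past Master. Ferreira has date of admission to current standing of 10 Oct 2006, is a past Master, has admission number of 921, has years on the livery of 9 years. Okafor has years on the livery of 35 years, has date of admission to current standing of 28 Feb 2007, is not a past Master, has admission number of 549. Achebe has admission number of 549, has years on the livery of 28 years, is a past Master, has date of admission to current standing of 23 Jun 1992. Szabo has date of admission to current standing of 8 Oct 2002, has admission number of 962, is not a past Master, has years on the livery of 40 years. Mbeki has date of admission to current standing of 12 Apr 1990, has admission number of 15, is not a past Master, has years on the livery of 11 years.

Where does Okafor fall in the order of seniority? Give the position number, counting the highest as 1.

By admission number (higher first): Szabo (962); then Sato and Ferreira (both 921); then Achebe and Okafor (both 549); then Mbeki and Whitfield (both 15).
Among Sato and Ferreira, by years on the livery (lower first): Sato (4 years) before Ferreira (9 years).
Among Achebe and Okafor, by years on the livery (lower first): Achebe (28 years) before Okafor (35 years).
Among Mbeki and Whitfield, by years on the livery (lower first): Mbeki (11 years) before Whitfield (33 years).
Order: Szabo, Sato, Ferreira, Achebe, Okafor, Mbeki, Whitfield. So position 5.

5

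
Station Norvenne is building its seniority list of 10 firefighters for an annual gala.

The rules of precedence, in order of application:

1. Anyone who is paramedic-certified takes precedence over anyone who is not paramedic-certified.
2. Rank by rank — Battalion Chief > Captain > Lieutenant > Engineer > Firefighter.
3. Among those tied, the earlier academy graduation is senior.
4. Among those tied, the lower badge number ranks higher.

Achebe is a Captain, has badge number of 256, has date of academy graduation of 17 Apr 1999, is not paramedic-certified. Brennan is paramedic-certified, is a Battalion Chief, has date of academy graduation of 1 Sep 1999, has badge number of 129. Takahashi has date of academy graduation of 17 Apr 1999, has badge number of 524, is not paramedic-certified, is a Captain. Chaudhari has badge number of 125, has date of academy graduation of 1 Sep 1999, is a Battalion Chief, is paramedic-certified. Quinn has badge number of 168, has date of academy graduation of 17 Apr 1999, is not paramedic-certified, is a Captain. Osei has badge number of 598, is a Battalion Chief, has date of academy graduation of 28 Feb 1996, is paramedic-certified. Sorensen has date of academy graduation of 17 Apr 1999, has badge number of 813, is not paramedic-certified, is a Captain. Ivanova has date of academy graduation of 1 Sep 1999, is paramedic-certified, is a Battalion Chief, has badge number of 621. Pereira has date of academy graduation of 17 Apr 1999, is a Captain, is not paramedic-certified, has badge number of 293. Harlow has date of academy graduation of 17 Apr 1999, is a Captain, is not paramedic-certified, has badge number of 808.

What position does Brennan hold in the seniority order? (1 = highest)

By the first rule: Osei, Chaudhari, Brennan and Ivanova (each paramedic-certified); then Quinn, Achebe, Pereira, Takahashi, Harlow and Sorensen (each not paramedic-certified).
Osei, Chaudhari, Brennan and Ivanova are each Battalion Chief, so the next rule applies.
Among Osei, Chaudhari, Brennan and Ivanova, by date of academy graduation (earlier first): Osei (28 Feb 1996) before Chaudhari, Brennan and Ivanova (1 Sep 1999).
Among Chaudhari, Brennan and Ivanova, by badge number (lower first): Chaudhari (125) before Brennan (129) before Ivanova (621).
Quinn, Achebe, Pereira, Takahashi, Harlow and Sorensen are each Captain, so the next rule applies.
Quinn, Achebe, Pereira, Takahashi, Harlow and Sorensen all have date of academy graduation 17 Apr 1999, so the next rule applies.
Among Quinn, Achebe, Pereira, Takahashi, Harlow and Sorensen, by badge number (lower first): Quinn (168) before Achebe (256) before Pereira (293) before Takahashi (524) before Harlow (808) before Sorensen (813).
Order: Osei, Chaudhari, Brennan, Ivanova, Quinn, Achebe, Pereira, Takahashi, Harlow, Sorensen. So position 3.

3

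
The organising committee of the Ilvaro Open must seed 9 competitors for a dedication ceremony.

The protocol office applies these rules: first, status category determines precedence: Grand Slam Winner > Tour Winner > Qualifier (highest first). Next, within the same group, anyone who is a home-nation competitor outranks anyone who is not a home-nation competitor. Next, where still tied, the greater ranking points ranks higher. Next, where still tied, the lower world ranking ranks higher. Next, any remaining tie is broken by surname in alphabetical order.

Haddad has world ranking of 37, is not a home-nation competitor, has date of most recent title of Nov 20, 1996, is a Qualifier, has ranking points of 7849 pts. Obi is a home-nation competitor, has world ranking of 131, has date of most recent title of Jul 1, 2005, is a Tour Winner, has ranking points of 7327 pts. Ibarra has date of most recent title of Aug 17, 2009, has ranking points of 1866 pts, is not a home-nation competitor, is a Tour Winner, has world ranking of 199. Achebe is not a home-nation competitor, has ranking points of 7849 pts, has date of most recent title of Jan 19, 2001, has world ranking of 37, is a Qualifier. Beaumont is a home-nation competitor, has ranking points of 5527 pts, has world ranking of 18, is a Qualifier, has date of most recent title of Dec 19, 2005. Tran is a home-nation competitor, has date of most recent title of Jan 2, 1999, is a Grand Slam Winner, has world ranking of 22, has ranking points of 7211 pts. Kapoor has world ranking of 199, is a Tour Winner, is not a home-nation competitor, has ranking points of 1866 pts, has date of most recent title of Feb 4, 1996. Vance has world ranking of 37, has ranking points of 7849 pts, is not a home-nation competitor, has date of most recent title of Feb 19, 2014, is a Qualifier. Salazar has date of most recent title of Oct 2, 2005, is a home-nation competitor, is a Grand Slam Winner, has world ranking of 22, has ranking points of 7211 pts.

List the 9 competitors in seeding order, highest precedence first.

Salazar, Tran, Obi, Ibarra, Kapoor, Beaumont, Achebe, Haddad, Vance

By status category: Salazar and Tran (Grand Slam Winner); then Obi, Ibarra and Kapoor (Tour Winner); then Beaumont, Achebe, Haddad and Vance (Qualifier).
Salazar and Tran are each a home-nation competitor, so the next rule applies.
Salazar and Tran both have ranking points 7211 pts, so the next rule applies.
Salazar and Tran both have world ranking 22, so the next rule applies.
Among Salazar and Tran, alphabetically by surname: Salazar before Tran.
Among Obi, Ibarra and Kapoor, a home-nation competitor before not a home-nation competitor: Obi (a home-nation competitor) before Ibarra and Kapoor (not a home-nation competitor).
Ibarra and Kapoor both have ranking points 1866 pts, so the next rule applies.
Ibarra and Kapoor both have world ranking 199, so the next rule applies.
Among Ibarra and Kapoor, alphabetically by surname: Ibarra before Kapoor.
Among Beaumont, Achebe, Haddad and Vance, a home-nation competitor before not a home-nation competitor: Beaumont (a home-nation competitor) before Achebe, Haddad and Vance (not a home-nation competitor).
Achebe, Haddad and Vance all have ranking points 7849 pts, so the next rule applies.
Achebe, Haddad and Vance all have world ranking 37, so the next rule applies.
Among Achebe, Haddad and Vance, alphabetically by surname: Achebe before Haddad before Vance.
Full order: Salazar, Tran, Obi, Ibarra, Kapoor, Beaumont, Achebe, Haddad, Vance.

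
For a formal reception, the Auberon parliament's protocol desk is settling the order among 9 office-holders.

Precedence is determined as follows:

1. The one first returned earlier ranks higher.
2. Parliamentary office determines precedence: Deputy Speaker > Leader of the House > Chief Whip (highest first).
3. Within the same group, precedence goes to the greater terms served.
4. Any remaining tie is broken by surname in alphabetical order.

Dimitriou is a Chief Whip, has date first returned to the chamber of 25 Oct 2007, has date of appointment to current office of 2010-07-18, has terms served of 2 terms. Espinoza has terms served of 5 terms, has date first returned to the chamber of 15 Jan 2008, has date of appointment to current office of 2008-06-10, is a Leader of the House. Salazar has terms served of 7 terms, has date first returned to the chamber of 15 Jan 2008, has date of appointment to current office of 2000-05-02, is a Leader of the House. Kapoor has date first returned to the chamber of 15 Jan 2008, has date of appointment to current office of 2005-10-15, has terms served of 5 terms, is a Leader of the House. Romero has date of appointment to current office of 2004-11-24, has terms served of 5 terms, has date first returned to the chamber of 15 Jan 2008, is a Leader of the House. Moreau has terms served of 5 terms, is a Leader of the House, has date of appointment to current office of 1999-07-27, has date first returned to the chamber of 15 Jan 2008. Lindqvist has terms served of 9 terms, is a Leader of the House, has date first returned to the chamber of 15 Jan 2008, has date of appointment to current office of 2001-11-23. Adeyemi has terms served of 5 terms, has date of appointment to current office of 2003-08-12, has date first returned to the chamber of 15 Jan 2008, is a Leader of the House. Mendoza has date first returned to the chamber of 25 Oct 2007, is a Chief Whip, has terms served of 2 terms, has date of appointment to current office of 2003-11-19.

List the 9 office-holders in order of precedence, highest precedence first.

Dimitriou, Mendoza, Lindqvist, Salazar, Adeyemi, Espinoza, Kapoor, Moreau, Romero

By date first returned to the chamber (earlier first): Dimitriou and Mendoza (both 25 Oct 2007); then Lindqvist, Salazar, Adeyemi, Espinoza, Kapoor, Moreau and Romero (each 15 Jan 2008).
Dimitriou and Mendoza are each Chief Whip, so the next rule applies.
Dimitriou and Mendoza both have terms served 2 terms, so the next rule applies.
Among Dimitriou and Mendoza, alphabetically by surname: Dimitriou before Mendoza.
Lindqvist, Salazar, Adeyemi, Espinoza, Kapoor, Moreau and Romero are each Leader of the House, so the next rule applies.
Among Lindqvist, Salazar, Adeyemi, Espinoza, Kapoor, Moreau and Romero, by terms served (higher first): Lindqvist (9 terms) before Salazar (7 terms) before Adeyemi, Espinoza, Kapoor, Moreau and Romero (5 terms).
Among Adeyemi, Espinoza, Kapoor, Moreau and Romero, alphabetically by surname: Adeyemi before Espinoza before Kapoor before Moreau before Romero.
Full order: Dimitriou, Mendoza, Lindqvist, Salazar, Adeyemi, Espinoza, Kapoor, Moreau, Romero.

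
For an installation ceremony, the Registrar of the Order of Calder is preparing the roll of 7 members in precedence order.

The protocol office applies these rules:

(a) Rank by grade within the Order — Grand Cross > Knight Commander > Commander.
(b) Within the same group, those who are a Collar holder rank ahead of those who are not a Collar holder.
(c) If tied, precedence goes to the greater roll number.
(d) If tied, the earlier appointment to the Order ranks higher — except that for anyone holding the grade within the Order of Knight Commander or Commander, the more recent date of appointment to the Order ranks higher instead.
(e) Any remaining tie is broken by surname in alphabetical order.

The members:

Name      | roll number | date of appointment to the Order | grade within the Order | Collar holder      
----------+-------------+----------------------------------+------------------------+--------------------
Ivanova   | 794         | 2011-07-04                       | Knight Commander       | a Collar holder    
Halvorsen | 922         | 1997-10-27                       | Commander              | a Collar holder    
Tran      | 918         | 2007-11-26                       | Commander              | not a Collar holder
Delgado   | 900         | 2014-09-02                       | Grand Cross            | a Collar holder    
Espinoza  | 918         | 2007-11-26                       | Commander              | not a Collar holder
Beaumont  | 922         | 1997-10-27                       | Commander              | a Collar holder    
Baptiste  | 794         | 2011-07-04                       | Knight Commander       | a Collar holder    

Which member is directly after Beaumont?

Halvorsen

By grade within the Order: Delgado (Grand Cross); then Baptiste and Ivanova (Knight Commander); then Beaumont, Halvorsen, Espinoza and Tran (Commander).
Baptiste and Ivanova are each a Collar holder, so the next rule applies.
Baptiste and Ivanova both have roll number 794, so the next rule applies.
Baptiste and Ivanova both have date of appointment to the Order 2011-07-04, so the next rule applies.
Among Baptiste and Ivanova, alphabetically by surname: Baptiste before Ivanova.
Among Beaumont, Halvorsen, Espinoza and Tran, a Collar holder before not a Collar holder: Beaumont and Halvorsen (a Collar holder) before Espinoza and Tran (not a Collar holder).
Beaumont and Halvorsen both have roll number 922, so the next rule applies.
Beaumont and Halvorsen both have date of appointment to the Order 1997-10-27, so the next rule applies.
Among Beaumont and Halvorsen, alphabetically by surname: Beaumont before Halvorsen.
Espinoza and Tran both have roll number 918, so the next rule applies.
Espinoza and Tran both have date of appointment to the Order 2007-11-26, so the next rule applies.
Among Espinoza and Tran, alphabetically by surname: Espinoza before Tran.
Order: Delgado, Baptiste, Ivanova, Beaumont, Halvorsen, Espinoza, Tran.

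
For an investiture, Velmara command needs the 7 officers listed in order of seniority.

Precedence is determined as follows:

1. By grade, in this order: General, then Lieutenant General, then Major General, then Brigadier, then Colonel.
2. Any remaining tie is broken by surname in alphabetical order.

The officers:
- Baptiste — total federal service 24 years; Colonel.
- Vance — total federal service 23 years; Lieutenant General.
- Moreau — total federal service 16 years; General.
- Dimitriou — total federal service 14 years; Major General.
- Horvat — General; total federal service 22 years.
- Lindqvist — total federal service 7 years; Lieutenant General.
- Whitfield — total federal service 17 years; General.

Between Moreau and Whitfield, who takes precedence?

Moreau

By grade: Horvat, Moreau and Whitfield (General); then Lindqvist and Vance (Lieutenant General); then Dimitriou (Major General); then Baptiste (Colonel).
Among Horvat, Moreau and Whitfield, alphabetically by surname: Horvat before Moreau before Whitfield.
Among Lindqvist and Vance, alphabetically by surname: Lindqvist before Vance.
So Moreau takes precedence.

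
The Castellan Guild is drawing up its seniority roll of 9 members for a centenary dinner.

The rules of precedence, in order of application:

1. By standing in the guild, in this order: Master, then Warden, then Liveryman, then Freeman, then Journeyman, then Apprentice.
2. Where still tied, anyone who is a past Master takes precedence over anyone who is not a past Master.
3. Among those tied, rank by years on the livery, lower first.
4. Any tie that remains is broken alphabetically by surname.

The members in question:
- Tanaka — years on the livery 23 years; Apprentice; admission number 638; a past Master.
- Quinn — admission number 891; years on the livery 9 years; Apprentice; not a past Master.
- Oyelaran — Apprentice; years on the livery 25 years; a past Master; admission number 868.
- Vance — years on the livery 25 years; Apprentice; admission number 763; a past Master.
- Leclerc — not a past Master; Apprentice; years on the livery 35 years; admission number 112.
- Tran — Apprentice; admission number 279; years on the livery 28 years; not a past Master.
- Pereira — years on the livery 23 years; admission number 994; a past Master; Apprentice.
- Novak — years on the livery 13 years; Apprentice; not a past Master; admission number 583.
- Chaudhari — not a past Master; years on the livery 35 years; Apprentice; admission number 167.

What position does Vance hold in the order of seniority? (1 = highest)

4

By standing in the guild: Pereira, Tanaka, Oyelaran, Vance, Quinn, Novak, Tran, Chaudhari and Leclerc (Apprentice).
Among Pereira, Tanaka, Oyelaran, Vance, Quinn, Novak, Tran, Chaudhari and Leclerc, a past Master before not a past Master: Pereira, Tanaka, Oyelaran and Vance (a past Master) before Quinn, Novak, Tran, Chaudhari and Leclerc (not a past Master).
Among Pereira, Tanaka, Oyelaran and Vance, by years on the livery (lower first): Pereira and Tanaka (23 years) before Oyelaran and Vance (25 years).
Among Pereira and Tanaka, alphabetically by surname: Pereira before Tanaka.
Among Oyelaran and Vance, alphabetically by surname: Oyelaran before Vance.
Among Quinn, Novak, Tran, Chaudhari and Leclerc, by years on the livery (lower first): Quinn (9 years) before Novak (13 years) before Tran (28 years) before Chaudhari and Leclerc (35 years).
Among Chaudhari and Leclerc, alphabetically by surname: Chaudhari before Leclerc.
Order: Pereira, Tanaka, Oyelaran, Vance, Quinn, Novak, Tran, Chaudhari, Leclerc. So position 4.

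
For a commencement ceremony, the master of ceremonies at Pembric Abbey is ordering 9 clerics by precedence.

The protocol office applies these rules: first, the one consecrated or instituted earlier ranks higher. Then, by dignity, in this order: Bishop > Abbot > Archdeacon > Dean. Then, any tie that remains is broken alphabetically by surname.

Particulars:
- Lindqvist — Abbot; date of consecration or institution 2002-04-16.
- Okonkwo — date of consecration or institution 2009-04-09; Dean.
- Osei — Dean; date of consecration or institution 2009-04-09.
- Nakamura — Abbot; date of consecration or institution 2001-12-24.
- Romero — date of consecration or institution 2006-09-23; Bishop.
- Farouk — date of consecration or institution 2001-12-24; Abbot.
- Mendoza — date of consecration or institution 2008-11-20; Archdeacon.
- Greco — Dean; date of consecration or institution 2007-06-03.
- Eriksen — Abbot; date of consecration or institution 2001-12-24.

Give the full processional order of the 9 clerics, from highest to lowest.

By date of consecration or institution (earlier first): Eriksen, Farouk and Nakamura (each 2001-12-24); then Lindqvist (2002-04-16); then Romero (2006-09-23); then Greco (2007-06-03); then Mendoza (2008-11-20); then Okonkwo and Osei (both 2009-04-09).
Eriksen, Farouk and Nakamura are each Abbot, so the next rule applies.
Among Eriksen, Farouk and Nakamura, alphabetically by surname: Eriksen before Farouk before Nakamura.
Okonkwo and Osei are each Dean, so the next rule applies.
Among Okonkwo and Osei, alphabetically by surname: Okonkwo before Osei.
Full order: Eriksen, Farouk, Nakamura, Lindqvist, Romero, Greco, Mendoza, Okonkwo, Osei.

Eriksen, Farouk, Nakamura, Lindqvist, Romero, Greco, Mendoza, Okonkwo, Osei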